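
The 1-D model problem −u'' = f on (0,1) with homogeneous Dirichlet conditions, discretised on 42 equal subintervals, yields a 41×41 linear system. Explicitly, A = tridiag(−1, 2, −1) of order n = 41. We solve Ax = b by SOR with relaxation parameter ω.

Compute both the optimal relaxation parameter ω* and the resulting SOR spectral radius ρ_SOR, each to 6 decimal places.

ω* = 1.860932, ρ_SOR = 0.860932

B_J for the 41×41 system has eigenvalues cos(kπ/42); ρ_J = cos(π/42) = 0.997204.
√(1−ρ_J²) simplifies to sin(π/42) = 0.0747301.
Then 2/(1+√(1−ρ_J²)) = 2/(1+0.0747301); ω* = 2/1.0747301 = 1.860932.
ρ(B_{ω*}) = ω*−1 = 0.860932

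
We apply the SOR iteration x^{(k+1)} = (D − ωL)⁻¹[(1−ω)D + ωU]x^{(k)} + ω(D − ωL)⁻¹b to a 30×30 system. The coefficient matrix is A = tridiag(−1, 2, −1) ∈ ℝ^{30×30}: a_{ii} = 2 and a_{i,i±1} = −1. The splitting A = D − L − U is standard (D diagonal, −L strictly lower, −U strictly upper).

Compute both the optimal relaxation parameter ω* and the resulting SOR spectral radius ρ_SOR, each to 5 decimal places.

[ρ_J] n=30: ρ(B_J) = cos(π/(n+1)) = cos(π/31) = 0.99487.
root = sin(π/31) = 0.101168  (since 1−cos² = sin²).
Young: ω* = 2/(1+√(1−ρ_J²)) = 2/(1+0.101168) = 2/1.101168 = 1.81625.
ρ(B_{ω*}) = ω*−1 = 0.81625

ω* = 1.81625, ρ_SOR = 0.81625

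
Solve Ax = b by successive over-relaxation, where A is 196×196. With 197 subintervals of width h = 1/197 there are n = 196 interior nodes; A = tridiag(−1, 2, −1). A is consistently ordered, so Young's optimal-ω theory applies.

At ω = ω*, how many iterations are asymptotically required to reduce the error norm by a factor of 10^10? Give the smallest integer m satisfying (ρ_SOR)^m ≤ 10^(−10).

spectrum of D⁻¹(L+U) = {cos(kπ/197) : 1≤k≤196}; ρ_J = cos(π/197) = 0.9998728.
1 − cos²(π/197) = sin²(π/197) ⇒ √(1−ρ_J²) = sin(π/197) = 0.0159465.
ω* = 2/(1+0.0159465) = 1.9686076
ρ(B_{ω*}) = ω*−1 = 0.9686076
ρ_SOR^m ≤ 10^(−10) ⇔ m ≥ 10·ln10/(−ln 0.9686076) = 23.0259/0.0318957 = 721.912; m = ⌈721.912⌉ = 722.

m = 722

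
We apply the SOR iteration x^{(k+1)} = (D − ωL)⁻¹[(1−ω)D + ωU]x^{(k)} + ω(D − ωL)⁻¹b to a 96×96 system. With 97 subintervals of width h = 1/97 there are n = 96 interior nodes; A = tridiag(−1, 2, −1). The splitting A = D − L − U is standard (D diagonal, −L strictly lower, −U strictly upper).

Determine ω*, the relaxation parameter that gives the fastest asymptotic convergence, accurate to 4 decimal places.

B_J for the 96×96 system has eigenvalues cos(kπ/97); ρ_J = cos(π/97) = 0.9995.
√(1−ρ_J²) simplifies to sin(π/97) = 0.03238.
So ω* = 2/1.03238 = 1.9373 (Young).
and ρ(B_{ω*}) = 1.9373 − 1 = 0.9373.

ω* = 1.9373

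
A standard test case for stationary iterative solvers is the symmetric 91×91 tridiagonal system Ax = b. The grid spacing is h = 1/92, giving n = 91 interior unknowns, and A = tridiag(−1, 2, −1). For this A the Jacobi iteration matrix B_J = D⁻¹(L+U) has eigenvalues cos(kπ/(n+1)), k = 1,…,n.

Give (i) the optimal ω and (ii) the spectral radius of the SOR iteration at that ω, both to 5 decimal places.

ω* = 1.93397, ρ_SOR = 0.93397

With n=91, ρ(Jacobi) = cos(π/92) = 0.99942.
root = sin(π/92) = 0.034141  (since 1−cos² = sin²).
ω* = 2/(1+0.034141) = 1.93397
ρ(B_{ω*}) = ω*−1 = 0.93397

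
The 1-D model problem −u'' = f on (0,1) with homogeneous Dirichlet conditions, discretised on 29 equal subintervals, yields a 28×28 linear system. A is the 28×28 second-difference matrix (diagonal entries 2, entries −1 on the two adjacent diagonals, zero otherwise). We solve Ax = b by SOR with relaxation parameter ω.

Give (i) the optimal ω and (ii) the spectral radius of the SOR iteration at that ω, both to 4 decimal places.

spectrum of D⁻¹(L+U) = {cos(kπ/29) : 1≤k≤28}; ρ_J = cos(π/29) = 0.9941.
√(1−ρ_J²) = |sin(π/29)| = 0.10812
Young: ω* = 2/(1+√(1−ρ_J²)) = 2/(1+0.10812) = 2/1.10812 = 1.8049.
ρ_SOR = ω* − 1 = 1.8049 − 1 = 0.8049.

ω* = 1.8049, ρ_SOR = 0.8049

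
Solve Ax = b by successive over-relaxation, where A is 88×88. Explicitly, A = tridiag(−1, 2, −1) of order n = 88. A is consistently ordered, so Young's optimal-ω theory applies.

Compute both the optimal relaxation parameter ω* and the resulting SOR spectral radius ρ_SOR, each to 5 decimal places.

ω* = 1.93182, ρ_SOR = 0.93182

ρ_J = max_k |cos(kπ/89)| = cos(π/89) = 0.99938
√(1−ρ_J²) = |sin(π/89)| = 0.035291
[ω*] 2 ÷ (1 + 0.035291) = 2 ÷ 1.035291 = 1.93182.
ρ(B_{ω*}) = ω*−1 = 0.93182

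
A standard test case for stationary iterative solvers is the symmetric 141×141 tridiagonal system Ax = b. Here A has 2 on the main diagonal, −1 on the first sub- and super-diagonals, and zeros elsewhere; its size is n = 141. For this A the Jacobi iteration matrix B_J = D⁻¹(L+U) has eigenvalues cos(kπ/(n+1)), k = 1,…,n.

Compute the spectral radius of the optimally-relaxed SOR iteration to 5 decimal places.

With n=141, ρ(Jacobi) = cos(π/142) = 0.99976.
root = sin(π/142) = 0.022122  (since 1−cos² = sin²).
Young: ω* = 2/(1+√(1−ρ_J²)) = 2/(1+0.022122) = 2/1.022122 = 1.95671.
At ω = 1.95671 every |λ(B_ω)| = ω−1, so ρ_SOR = 0.95671.

ρ_SOR = 0.95671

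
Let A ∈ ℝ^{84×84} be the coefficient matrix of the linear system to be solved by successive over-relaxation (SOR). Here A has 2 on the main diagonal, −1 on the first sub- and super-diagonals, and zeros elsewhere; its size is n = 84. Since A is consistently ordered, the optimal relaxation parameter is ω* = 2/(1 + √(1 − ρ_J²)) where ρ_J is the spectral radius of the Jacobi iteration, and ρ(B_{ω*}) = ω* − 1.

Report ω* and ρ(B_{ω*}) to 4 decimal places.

ω* = 1.9287, ρ_SOR = 0.9287

[ρ_J] n=84: ρ(B_J) = cos(π/(n+1)) = cos(π/85) = 0.9993.
√(1−ρ_J²) = |sin(π/85)| = 0.03695
So ω* = 2/1.03695 = 1.9287 (Young).
ρ_SOR = ω* − 1 = 1.9287 − 1 = 0.9287.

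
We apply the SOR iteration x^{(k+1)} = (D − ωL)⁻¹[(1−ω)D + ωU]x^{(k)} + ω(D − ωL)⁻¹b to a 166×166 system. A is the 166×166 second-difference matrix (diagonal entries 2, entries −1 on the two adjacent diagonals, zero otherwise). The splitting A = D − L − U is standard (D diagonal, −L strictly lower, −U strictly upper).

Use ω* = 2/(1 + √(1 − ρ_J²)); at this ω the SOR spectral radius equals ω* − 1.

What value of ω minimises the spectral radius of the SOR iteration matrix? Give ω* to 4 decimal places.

½·tridiag(1,0,1) at n=166: λ_k = cos(kπ/167); max |λ| at k=1 ⇒ ρ_J = cos(π/167) ≈ 0.9998.
√(1 − cos²(π/167)) = sin(π/167) ≈ 0.01881.
So ω* = 2/1.01881 = 1.9631 (Young).
[ρ_SOR] ω* − 1 = 0.9631.

ω* = 1.9631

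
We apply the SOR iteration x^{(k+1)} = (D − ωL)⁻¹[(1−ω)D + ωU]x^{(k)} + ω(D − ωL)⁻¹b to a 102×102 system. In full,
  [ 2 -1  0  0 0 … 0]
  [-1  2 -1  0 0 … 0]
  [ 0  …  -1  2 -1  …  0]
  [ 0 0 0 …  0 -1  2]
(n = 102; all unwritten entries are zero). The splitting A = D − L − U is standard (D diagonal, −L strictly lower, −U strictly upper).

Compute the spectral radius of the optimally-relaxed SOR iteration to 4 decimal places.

ρ_SOR = 0.9408

With n=102, ρ(Jacobi) = cos(π/103) = 0.9995.
√(1 − cos²(π/103)) = sin(π/103) ≈ 0.03050.
Then 2/(1+√(1−ρ_J²)) = 2/(1+0.03050); ω* = 2/1.03050 = 1.9408.
ρ(B_{ω*}) = ω*−1 = 0.9408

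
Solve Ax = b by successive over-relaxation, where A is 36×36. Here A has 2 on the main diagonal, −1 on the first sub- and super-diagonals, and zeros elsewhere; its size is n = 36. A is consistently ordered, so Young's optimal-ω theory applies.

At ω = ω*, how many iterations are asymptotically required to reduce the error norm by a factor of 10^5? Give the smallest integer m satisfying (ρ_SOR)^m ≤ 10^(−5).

B_J for the 36×36 system has eigenvalues cos(kπ/37); ρ_J = cos(π/37) = 0.9963975.
√(1−ρ_J²) = |sin(π/37)| = 0.0848059
ω* = 2 / (1 + 0.0848059) = 2 / 1.0848059 ≈ 1.8436478.
Hence ρ(B_{ω*}) = 1.8436478 − 1 = 0.8436478.
(0.8436478)^m ≤ 10^{−5}  ⇒  m·ln(0.8436478) ≤ −5·ln10  ⇒  m ≥ 67.715  ⇒  m = 68

m = 68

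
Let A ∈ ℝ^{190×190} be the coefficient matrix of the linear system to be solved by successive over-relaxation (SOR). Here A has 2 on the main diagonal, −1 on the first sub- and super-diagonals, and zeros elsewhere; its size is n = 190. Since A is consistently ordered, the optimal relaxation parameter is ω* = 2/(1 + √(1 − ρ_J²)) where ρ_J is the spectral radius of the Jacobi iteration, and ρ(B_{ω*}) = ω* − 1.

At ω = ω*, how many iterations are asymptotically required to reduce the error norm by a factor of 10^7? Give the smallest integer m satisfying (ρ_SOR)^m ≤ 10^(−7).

m = 490

B_J for the 190×190 system has eigenvalues cos(kπ/191); ρ_J = cos(π/191) = 0.9998647.
√(1 − cos²(π/191)) = sin(π/191) ≈ 0.0164474.
So ω* = 2/1.0164474 = 1.9676375 (Young).
Hence ρ(B_{ω*}) = 1.9676375 − 1 = 0.9676375.
m ≥ 7·ln10 / (−ln 0.9676375) = 489.946; smallest integer m = 490.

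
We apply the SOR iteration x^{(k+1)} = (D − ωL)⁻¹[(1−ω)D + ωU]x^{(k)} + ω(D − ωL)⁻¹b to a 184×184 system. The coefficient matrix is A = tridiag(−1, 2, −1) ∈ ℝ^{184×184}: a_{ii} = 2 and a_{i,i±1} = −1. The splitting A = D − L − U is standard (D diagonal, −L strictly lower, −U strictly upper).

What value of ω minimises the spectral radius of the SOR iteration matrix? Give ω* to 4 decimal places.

spectrum of D⁻¹(L+U) = {cos(kπ/185) : 1≤k≤184}; ρ_J = cos(π/185) = 0.9999.
√(1 − cos²(π/185)) = sin(π/185) ≈ 0.01698.
Then 2/(1+√(1−ρ_J²)) = 2/(1+0.01698); ω* = 2/1.01698 = 1.9666.
ρ_SOR = ω* − 1 ≈ 0.9666.

ω* = 1.9666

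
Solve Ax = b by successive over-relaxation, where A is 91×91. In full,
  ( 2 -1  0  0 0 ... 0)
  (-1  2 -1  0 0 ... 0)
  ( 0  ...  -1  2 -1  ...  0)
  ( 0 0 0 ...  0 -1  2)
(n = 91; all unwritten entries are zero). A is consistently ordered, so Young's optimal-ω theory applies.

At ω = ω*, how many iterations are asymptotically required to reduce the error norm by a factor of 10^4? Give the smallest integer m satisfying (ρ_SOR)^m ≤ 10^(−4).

m = 135

spectrum of D⁻¹(L+U) = {cos(kπ/92) : 1≤k≤91}; ρ_J = cos(π/92) = 0.9994170.
root = sin(π/92) = 0.0341411  (since 1−cos² = sin²).
ω* = 2/(1 + 0.0341411) = 2/1.0341411 = 1.9339721.
ρ_SOR = ω* − 1 = 1.9339721 − 1 = 0.9339721.
ρ_SOR^m ≤ 10^(−4) ⇔ m ≥ 4·ln10/(−ln 0.9339721) = 9.21034/0.0683087 = 134.834; m = ⌈134.834⌉ = 135.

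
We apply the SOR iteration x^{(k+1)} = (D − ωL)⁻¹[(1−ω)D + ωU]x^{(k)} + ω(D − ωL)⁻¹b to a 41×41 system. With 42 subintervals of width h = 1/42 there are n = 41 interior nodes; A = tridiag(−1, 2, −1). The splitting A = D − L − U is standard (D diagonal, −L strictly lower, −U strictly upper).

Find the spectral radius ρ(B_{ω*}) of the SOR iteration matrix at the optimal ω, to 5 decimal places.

With n=41, ρ(Jacobi) = cos(π/42) = 0.99720.
root = sin(π/42) = 0.074730  (since 1−cos² = sin²).
Young: ω* = 2/(1+√(1−ρ_J²)) = 2/(1+0.074730) = 2/1.074730 = 1.86093.
ρ_SOR = ω* − 1 ≈ 0.86093.

ρ_SOR = 0.86093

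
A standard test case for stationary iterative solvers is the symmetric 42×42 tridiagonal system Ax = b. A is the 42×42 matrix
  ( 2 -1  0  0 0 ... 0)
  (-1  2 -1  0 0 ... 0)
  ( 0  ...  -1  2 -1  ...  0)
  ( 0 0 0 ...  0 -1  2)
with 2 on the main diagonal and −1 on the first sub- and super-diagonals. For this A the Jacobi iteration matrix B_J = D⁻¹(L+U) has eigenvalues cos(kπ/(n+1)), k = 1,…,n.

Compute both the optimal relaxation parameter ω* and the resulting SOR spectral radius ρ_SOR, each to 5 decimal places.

n=42: λ(B_J) = 1 − λ(A)/2 = cos(kπ/43); k=1 gives ρ_J = 0.99733.
1 − cos²(π/43) = sin²(π/43) ⇒ √(1−ρ_J²) = sin(π/43) = 0.072995.
So ω* = 2/1.072995 = 1.86394 (Young).
Hence ρ(B_{ω*}) = 1.86394 − 1 = 0.86394.

ω* = 1.86394, ρ_SOR = 0.86394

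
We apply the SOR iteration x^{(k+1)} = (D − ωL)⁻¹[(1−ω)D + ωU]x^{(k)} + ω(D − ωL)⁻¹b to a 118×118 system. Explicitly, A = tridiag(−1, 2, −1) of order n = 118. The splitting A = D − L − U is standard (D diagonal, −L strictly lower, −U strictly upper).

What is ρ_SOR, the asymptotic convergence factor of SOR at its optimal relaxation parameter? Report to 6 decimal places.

ρ_SOR = 0.948564

B_J for the 118×118 system has eigenvalues cos(kπ/119); ρ_J = cos(π/119) = 0.999652.
root = sin(π/119) = 0.0263969  (since 1−cos² = sin²).
Then 2/(1+√(1−ρ_J²)) = 2/(1+0.0263969); ω* = 2/1.0263969 = 1.948564.
ρ(B_{ω*}) = ω*−1 = 0.948564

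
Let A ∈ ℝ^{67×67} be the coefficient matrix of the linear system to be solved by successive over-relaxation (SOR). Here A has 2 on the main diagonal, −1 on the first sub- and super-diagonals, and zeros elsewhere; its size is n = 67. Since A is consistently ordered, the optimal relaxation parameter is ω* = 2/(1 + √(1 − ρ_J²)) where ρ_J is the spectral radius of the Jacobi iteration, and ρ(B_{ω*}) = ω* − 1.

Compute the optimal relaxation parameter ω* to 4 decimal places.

B_J for the 67×67 system has eigenvalues cos(kπ/68); ρ_J = cos(π/68) = 0.9989.
√(1−ρ_J²) = |sin(π/68)| = 0.04618
Young: ω* = 2/(1+√(1−ρ_J²)) = 2/(1+0.04618) = 2/1.04618 = 1.9117.
ρ(B_{ω*}) = ω*−1 = 0.9117

ω* = 1.9117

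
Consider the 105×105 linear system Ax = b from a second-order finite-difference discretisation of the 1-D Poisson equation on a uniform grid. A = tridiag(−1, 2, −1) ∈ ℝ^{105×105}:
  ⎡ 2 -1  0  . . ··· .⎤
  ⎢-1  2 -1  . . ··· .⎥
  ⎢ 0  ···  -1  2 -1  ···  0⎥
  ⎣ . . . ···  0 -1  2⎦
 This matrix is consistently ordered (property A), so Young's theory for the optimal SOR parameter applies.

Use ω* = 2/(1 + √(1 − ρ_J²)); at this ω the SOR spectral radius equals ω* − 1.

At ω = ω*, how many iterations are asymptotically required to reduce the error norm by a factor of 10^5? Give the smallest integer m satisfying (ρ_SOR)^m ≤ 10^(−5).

m = 195

½·tridiag(1,0,1) at n=105: λ_k = cos(kπ/106); max |λ| at k=1 ⇒ ρ_J = cos(π/106) ≈ 0.9995608.
1 − cos²(π/106) = sin²(π/106) ⇒ √(1−ρ_J²) = sin(π/106) = 0.0296333.
So ω* = 2/1.0296333 = 1.9424391 (Young).
ρ(B_{ω*}) = ω*−1 = 0.9424391
5·ln10 = 11.5129; −ln(0.9424391) = 0.059284; m = ⌈11.5129/0.059284⌉ = ⌈194.199⌉ = 195.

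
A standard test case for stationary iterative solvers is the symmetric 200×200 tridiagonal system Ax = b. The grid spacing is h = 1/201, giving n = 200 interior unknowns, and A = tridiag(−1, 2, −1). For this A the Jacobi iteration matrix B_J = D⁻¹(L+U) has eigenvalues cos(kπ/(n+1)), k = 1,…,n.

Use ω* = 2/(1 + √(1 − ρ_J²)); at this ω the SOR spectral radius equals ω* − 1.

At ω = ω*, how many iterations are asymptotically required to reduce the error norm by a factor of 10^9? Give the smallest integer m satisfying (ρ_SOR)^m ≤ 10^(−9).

n=200: λ(B_J) = 1 − λ(A)/2 = cos(kπ/201); k=1 gives ρ_J = 0.9998779.
root = sin(π/201) = 0.0156292  (since 1−cos² = sin²).
Young: ω* = 2/(1+√(1−ρ_J²)) = 2/(1+0.0156292) = 2/1.0156292 = 1.9692226.
Hence ρ(B_{ω*}) = 1.9692226 − 1 = 0.9692226.
m ≥ 9·ln10 / (−ln 0.9692226) = 662.912; smallest integer m = 663.

m = 663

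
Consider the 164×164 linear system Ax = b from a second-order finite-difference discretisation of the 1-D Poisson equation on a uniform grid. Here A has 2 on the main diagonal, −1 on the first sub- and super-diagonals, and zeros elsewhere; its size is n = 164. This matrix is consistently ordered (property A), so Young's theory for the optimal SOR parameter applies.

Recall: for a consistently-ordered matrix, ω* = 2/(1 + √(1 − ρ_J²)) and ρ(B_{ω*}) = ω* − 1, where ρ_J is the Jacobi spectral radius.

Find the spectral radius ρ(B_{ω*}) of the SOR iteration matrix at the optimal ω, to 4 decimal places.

With n=164, ρ(Jacobi) = cos(π/165) = 0.9998.
√(1−ρ_J²) = |sin(π/165)| = 0.01904
Young: ω* = 2/(1+√(1−ρ_J²)) = 2/(1+0.01904) = 2/1.01904 = 1.9626.
ρ_SOR = ω* − 1 = 1.9626 − 1 = 0.9626.

ρ_SOR = 0.9626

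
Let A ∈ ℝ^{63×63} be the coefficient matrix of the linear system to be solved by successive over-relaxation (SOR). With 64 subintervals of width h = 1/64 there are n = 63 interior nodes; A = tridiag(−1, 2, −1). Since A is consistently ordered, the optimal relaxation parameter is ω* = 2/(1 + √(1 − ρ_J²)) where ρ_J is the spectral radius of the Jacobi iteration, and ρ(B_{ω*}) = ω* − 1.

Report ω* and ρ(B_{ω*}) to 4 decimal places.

ω* = 1.9065, ρ_SOR = 0.9065

spectrum of D⁻¹(L+U) = {cos(kπ/64) : 1≤k≤63}; ρ_J = cos(π/64) = 0.9988.
√(1−ρ_J²) = |sin(π/64)| = 0.04907
[ω*] 2 ÷ (1 + 0.04907) = 2 ÷ 1.04907 = 1.9065.
At ω = 1.9065 every |λ(B_ω)| = ω−1, so ρ_SOR = 0.9065.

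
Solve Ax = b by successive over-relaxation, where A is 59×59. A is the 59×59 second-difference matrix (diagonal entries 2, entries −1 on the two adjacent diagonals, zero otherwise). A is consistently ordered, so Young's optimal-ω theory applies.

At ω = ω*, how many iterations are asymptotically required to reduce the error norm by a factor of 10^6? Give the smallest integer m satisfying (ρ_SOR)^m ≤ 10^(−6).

With n=59, ρ(Jacobi) = cos(π/60) = 0.9986295.
1 − cos²(π/60) = sin²(π/60) ⇒ √(1−ρ_J²) = sin(π/60) = 0.0523360.
ω* = 2 / (1 + 0.0523360) = 2 / 1.0523360 ≈ 1.9005337.
ρ_SOR = ω* − 1 ≈ 0.9005337.
(0.9005337)^m ≤ 10^{−6}  ⇒  m·ln(0.9005337) ≤ −6·ln10  ⇒  m ≥ 131.868  ⇒  m = 132

m = 132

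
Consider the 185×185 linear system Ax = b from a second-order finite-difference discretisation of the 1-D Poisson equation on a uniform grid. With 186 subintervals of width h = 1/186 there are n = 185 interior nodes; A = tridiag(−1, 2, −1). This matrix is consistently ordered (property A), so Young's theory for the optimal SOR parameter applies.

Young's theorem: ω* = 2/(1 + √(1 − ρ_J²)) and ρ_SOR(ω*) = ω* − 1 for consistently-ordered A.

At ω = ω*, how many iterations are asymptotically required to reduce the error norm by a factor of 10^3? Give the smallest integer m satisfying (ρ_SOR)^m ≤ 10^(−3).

ρ_J = max_k |cos(kπ/186)| = cos(π/186) = 0.9998574
√(1−ρ_J²) = |sin(π/186)| = 0.0168895
Young: ω* = 2/(1+√(1−ρ_J²)) = 2/(1+0.0168895) = 2/1.0168895 = 1.9667820.
Hence ρ(B_{ω*}) = 1.9667820 − 1 = 0.9667820.
m ≥ 3·ln10 / (−ln 0.9667820) = 204.479; smallest integer m = 205.

m = 205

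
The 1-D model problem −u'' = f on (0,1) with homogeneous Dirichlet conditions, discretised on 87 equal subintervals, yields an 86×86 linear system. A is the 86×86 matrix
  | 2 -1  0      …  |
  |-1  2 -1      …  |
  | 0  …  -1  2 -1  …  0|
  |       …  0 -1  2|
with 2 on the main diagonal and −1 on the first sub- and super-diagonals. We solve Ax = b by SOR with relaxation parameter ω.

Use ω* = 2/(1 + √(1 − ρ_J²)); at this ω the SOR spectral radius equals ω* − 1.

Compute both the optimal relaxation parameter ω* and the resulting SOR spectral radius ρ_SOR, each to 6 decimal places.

[ρ_J] n=86: ρ(B_J) = cos(π/(n+1)) = cos(π/87) = 0.999348.
1 − cos²(π/87) = sin²(π/87) ⇒ √(1−ρ_J²) = sin(π/87) = 0.0361024.
[ω*] 2 ÷ (1 + 0.0361024) = 2 ÷ 1.0361024 = 1.930311.
ρ_SOR = ω* − 1 ≈ 0.930311.

ω* = 1.930311, ρ_SOR = 0.930311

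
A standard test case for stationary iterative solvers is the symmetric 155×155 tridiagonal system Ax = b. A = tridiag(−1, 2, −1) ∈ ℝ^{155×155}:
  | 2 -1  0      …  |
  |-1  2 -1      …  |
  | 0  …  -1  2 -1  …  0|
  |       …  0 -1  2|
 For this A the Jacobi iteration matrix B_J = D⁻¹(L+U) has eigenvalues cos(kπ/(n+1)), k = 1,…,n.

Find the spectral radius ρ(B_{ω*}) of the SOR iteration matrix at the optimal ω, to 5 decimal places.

ρ_SOR = 0.96052

[ρ_J] n=155: ρ(B_J) = cos(π/(n+1)) = cos(π/156) = 0.99980.
root = sin(π/156) = 0.020137  (since 1−cos² = sin²).
ω* = 2 / (1 + 0.020137) = 2 / 1.020137 ≈ 1.96052.
Hence ρ(B_{ω*}) = 1.96052 − 1 = 0.96052.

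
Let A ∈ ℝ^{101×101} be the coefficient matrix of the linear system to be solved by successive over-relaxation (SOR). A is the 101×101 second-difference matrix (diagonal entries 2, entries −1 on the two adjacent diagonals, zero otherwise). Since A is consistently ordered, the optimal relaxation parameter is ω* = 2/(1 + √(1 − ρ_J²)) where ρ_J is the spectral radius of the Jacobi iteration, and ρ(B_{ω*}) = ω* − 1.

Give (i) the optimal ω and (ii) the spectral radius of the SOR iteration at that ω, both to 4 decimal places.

ω* = 1.9402, ρ_SOR = 0.9402

ρ_J = max_k |cos(kπ/102)| = cos(π/102) = 0.9995
√(1−ρ_J²) simplifies to sin(π/102) = 0.03080.
ω* = 2/(1+0.03080) = 1.9402
ρ_SOR = ω* − 1 ≈ 0.9402.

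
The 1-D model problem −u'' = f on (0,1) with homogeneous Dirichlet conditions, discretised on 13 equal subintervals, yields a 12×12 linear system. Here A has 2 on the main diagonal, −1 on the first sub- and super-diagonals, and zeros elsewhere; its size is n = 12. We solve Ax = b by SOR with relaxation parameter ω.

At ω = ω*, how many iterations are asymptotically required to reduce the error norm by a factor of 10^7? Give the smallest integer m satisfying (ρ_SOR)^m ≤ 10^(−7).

ρ_J = max_k |cos(kπ/13)| = cos(π/13) = 0.9709418
√(1 − cos²(π/13)) = sin(π/13) ≈ 0.2393157.
ω* = 2/(1+0.2393157) = 1.6137938
[ρ_SOR] ω* − 1 = 0.6137938.
Need (0.6137938)^m ≤ 10^(−7): m ≥ 7·ln10/|ln 0.6137938| = 16.1181/0.488096 = 33.022 ⇒ m = 34.

m = 34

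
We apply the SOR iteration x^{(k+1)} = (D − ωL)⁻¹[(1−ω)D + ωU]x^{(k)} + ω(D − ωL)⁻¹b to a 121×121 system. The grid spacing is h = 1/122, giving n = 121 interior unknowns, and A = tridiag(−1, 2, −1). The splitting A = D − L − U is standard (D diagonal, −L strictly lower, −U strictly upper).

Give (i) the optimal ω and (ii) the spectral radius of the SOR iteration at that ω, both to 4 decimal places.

[ρ_J] n=121: ρ(B_J) = cos(π/(n+1)) = cos(π/122) = 0.9997.
1 − cos²(π/122) = sin²(π/122) ⇒ √(1−ρ_J²) = sin(π/122) = 0.02575.
Young: ω* = 2/(1+√(1−ρ_J²)) = 2/(1+0.02575) = 2/1.02575 = 1.9498.
ρ_SOR = ω* − 1 ≈ 0.9498.

ω* = 1.9498, ρ_SOR = 0.9498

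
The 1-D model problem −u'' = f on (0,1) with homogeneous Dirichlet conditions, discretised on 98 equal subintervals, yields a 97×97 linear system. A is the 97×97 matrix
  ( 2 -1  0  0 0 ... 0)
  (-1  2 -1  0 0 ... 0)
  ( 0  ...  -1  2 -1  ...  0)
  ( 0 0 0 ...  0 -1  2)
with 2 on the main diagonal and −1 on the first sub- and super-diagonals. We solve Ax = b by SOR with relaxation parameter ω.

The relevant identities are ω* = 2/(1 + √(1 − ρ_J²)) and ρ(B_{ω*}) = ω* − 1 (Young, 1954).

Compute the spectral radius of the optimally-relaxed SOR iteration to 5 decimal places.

ρ_SOR = 0.93789

n=97: λ(B_J) = 1 − λ(A)/2 = cos(kπ/98); k=1 gives ρ_J = 0.99949.
√(1 − cos²(π/98)) = sin(π/98) ≈ 0.032052.
So ω* = 2/1.032052 = 1.93789 (Young).
ρ(B_{ω*}) = ω*−1 = 0.93789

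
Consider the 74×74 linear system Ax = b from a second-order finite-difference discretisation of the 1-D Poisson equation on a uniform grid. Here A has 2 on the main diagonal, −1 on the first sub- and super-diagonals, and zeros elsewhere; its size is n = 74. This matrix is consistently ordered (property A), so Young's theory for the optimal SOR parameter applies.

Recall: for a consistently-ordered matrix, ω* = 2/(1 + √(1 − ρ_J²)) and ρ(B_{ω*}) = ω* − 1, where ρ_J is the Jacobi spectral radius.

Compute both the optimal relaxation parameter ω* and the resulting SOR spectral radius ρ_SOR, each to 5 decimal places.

ω* = 1.91961, ρ_SOR = 0.91961

ρ_J = max_k |cos(kπ/75)| = cos(π/75) = 0.99912
1 − cos²(π/75) = sin²(π/75) ⇒ √(1−ρ_J²) = sin(π/75) = 0.041876.
Then 2/(1+√(1−ρ_J²)) = 2/(1+0.041876); ω* = 2/1.041876 = 1.91961.
ρ_SOR = ω* − 1 ≈ 0.91961.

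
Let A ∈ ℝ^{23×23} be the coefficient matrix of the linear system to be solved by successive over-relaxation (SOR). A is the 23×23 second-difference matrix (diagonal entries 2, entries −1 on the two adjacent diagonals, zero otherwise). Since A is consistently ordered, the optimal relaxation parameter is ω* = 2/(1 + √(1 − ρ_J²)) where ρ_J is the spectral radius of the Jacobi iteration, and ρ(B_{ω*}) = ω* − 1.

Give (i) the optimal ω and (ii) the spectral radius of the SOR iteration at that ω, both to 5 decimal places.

½·tridiag(1,0,1) at n=23: λ_k = cos(kπ/24); max |λ| at k=1 ⇒ ρ_J = cos(π/24) ≈ 0.99144.
1 − cos²(π/24) = sin²(π/24) ⇒ √(1−ρ_J²) = sin(π/24) = 0.130526.
ω* = 2/(1 + 0.130526) = 2/1.130526 = 1.76909.
ρ(B_{ω*}) = ω*−1 = 0.76909

ω* = 1.76909, ρ_SOR = 0.76909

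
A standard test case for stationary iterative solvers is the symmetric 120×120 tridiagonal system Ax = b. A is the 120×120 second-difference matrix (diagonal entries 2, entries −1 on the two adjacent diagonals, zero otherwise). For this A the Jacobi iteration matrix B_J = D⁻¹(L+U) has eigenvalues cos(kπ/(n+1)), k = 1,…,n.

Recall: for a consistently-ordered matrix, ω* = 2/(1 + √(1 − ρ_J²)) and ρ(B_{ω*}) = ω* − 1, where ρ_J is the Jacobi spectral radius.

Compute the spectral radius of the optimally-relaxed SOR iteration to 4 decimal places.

n=120: λ(B_J) = 1 − λ(A)/2 = cos(kπ/121); k=1 gives ρ_J = 0.9997.
√(1−ρ_J²) simplifies to sin(π/121) = 0.02596.
[ω*] 2 ÷ (1 + 0.02596) = 2 ÷ 1.02596 = 1.9494.
ρ(B_{ω*}) = ω*−1 = 0.9494

ρ_SOR = 0.9494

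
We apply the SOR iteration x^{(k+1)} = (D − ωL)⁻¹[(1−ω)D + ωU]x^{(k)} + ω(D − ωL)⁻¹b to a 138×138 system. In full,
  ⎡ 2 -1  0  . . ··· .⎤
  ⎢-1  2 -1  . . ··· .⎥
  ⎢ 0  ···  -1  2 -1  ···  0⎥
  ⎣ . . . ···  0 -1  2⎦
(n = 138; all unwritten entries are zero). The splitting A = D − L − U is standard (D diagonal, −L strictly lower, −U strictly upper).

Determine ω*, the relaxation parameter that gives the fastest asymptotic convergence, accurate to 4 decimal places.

ω* = 1.9558

With n=138, ρ(Jacobi) = cos(π/139) = 0.9997.
√(1−ρ_J²) = |sin(π/139)| = 0.02260
[ω*] 2 ÷ (1 + 0.02260) = 2 ÷ 1.02260 = 1.9558.
ρ_SOR = ω* − 1 = 1.9558 − 1 = 0.9558.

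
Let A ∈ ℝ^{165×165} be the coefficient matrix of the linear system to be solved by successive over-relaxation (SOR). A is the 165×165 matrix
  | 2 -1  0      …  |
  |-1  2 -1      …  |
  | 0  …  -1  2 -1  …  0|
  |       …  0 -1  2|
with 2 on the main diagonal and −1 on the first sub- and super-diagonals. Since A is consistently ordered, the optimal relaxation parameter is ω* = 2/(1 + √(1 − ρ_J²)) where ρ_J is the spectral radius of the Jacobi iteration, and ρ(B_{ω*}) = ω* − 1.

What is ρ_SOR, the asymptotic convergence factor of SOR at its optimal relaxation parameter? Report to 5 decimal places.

[ρ_J] n=165: ρ(B_J) = cos(π/(n+1)) = cos(π/166) = 0.99982.
1 − cos²(π/166) = sin²(π/166) ⇒ √(1−ρ_J²) = sin(π/166) = 0.018924.
ω* = 2 / (1 + 0.018924) = 2 / 1.018924 ≈ 1.96285.
At ω = 1.96285 every |λ(B_ω)| = ω−1, so ρ_SOR = 0.96285.

ρ_SOR = 0.96285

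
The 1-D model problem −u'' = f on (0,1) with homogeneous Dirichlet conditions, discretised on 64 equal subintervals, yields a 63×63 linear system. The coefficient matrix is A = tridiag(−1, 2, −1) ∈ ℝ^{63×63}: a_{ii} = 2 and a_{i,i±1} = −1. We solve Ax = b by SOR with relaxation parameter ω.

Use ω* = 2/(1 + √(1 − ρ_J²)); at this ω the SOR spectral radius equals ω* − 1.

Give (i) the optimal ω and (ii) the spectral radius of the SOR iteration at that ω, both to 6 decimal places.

ω* = 1.906455, ρ_SOR = 0.906455

spectrum of D⁻¹(L+U) = {cos(kπ/64) : 1≤k≤63}; ρ_J = cos(π/64) = 0.998795.
√(1−ρ_J²) = |sin(π/64)| = 0.0490677
[ω*] 2 ÷ (1 + 0.0490677) = 2 ÷ 1.0490677 = 1.906455.
ρ_SOR = ω* − 1 ≈ 0.906455.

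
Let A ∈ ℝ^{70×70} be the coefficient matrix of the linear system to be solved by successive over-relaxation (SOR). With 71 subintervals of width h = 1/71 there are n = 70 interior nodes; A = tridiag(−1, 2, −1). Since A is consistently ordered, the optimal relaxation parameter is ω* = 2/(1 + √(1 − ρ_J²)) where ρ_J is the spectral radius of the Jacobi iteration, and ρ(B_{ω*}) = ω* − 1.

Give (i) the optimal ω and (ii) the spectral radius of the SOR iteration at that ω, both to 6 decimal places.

[ρ_J] n=70: ρ(B_J) = cos(π/(n+1)) = cos(π/71) = 0.999021.
1 − cos²(π/71) = sin²(π/71) ⇒ √(1−ρ_J²) = sin(π/71) = 0.0442333.
Young: ω* = 2/(1+√(1−ρ_J²)) = 2/(1+0.0442333) = 2/1.0442333 = 1.915281.
At ω = 1.915281 every |λ(B_ω)| = ω−1, so ρ_SOR = 0.915281.

ω* = 1.915281, ρ_SOR = 0.915281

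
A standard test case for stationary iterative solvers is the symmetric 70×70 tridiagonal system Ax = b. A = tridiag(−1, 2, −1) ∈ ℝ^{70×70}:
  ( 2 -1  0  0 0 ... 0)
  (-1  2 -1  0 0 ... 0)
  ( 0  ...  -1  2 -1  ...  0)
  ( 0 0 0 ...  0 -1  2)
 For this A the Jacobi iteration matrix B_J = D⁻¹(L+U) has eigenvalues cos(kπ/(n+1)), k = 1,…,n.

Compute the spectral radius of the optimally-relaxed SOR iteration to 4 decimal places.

ρ_SOR = 0.9153

[ρ_J] n=70: ρ(B_J) = cos(π/(n+1)) = cos(π/71) = 0.9990.
√(1−ρ_J²) simplifies to sin(π/71) = 0.04423.
[ω*] 2 ÷ (1 + 0.04423) = 2 ÷ 1.04423 = 1.9153.
ρ(B_{ω*}) = ω*−1 = 0.9153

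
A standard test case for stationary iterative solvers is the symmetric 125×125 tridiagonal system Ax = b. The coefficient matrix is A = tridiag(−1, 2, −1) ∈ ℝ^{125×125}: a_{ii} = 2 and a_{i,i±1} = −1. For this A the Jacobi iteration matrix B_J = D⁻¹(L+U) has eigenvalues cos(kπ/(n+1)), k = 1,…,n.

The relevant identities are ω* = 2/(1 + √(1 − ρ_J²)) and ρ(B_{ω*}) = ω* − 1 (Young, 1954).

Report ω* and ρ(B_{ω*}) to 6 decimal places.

ρ_J = max_k |cos(kπ/126)| = cos(π/126) = 0.999689
√(1−ρ_J²) simplifies to sin(π/126) = 0.0249307.
ω* = 2/(1 + 0.0249307) = 2/1.0249307 = 1.951351.
ρ_SOR = ω* − 1 ≈ 0.951351.

ω* = 1.951351, ρ_SOR = 0.951351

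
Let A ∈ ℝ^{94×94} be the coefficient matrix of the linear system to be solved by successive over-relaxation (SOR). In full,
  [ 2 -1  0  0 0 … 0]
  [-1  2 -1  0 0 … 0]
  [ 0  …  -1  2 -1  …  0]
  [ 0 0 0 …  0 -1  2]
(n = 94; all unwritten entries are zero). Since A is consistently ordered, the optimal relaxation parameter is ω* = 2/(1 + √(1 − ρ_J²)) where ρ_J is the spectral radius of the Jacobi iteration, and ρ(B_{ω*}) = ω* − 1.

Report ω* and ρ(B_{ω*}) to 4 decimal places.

[ρ_J] n=94: ρ(B_J) = cos(π/(n+1)) = cos(π/95) = 0.9995.
root = sin(π/95) = 0.03306  (since 1−cos² = sin²).
Young: ω* = 2/(1+√(1−ρ_J²)) = 2/(1+0.03306) = 2/1.03306 = 1.9360.
and ρ(B_{ω*}) = 1.9360 − 1 = 0.9360.

ω* = 1.9360, ρ_SOR = 0.9360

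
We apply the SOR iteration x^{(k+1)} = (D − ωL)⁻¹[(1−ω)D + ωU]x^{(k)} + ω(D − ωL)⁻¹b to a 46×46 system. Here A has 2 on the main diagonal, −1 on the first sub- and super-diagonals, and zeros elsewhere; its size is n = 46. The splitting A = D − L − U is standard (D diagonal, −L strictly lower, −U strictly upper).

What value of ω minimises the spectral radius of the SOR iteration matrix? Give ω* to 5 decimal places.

½·tridiag(1,0,1) at n=46: λ_k = cos(kπ/47); max |λ| at k=1 ⇒ ρ_J = cos(π/47) ≈ 0.99777.
√(1 − cos²(π/47)) = sin(π/47) ≈ 0.066793.
ω* = 2 / (1 + 0.066793) = 2 / 1.066793 ≈ 1.87478.
[ρ_SOR] ω* − 1 = 0.87478.

ω* = 1.87478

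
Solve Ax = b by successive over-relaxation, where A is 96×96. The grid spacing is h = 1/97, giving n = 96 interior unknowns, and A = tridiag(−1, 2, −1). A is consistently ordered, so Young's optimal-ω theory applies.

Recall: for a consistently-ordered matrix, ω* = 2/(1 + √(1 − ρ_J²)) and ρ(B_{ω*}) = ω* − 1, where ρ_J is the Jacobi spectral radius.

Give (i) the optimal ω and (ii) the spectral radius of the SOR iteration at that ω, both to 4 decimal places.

ω* = 1.9373, ρ_SOR = 0.9373

[ρ_J] n=96: ρ(B_J) = cos(π/(n+1)) = cos(π/97) = 0.9995.
√(1−ρ_J²) simplifies to sin(π/97) = 0.03238.
Then 2/(1+√(1−ρ_J²)) = 2/(1+0.03238); ω* = 2/1.03238 = 1.9373.
[ρ_SOR] ω* − 1 = 0.9373.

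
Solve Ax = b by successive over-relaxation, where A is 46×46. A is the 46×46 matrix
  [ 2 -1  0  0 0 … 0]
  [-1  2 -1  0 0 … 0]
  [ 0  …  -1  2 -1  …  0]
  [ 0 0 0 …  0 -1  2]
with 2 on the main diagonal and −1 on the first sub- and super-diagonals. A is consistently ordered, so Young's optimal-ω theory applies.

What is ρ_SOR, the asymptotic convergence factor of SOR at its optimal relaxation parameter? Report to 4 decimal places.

With n=46, ρ(Jacobi) = cos(π/47) = 0.9978.
√(1 − cos²(π/47)) = sin(π/47) ≈ 0.06679.
So ω* = 2/1.06679 = 1.8748 (Young).
and ρ(B_{ω*}) = 1.8748 − 1 = 0.8748.

ρ_SOR = 0.8748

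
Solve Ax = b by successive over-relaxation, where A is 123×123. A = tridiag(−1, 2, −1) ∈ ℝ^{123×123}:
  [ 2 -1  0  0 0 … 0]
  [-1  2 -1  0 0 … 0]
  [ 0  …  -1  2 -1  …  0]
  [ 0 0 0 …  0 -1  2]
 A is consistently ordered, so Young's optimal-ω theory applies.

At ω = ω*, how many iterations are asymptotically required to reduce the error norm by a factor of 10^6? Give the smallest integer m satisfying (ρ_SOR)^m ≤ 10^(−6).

m = 273

With n=123, ρ(Jacobi) = cos(π/124) = 0.9996791.
root = sin(π/124) = 0.0253327  (since 1−cos² = sin²).
So ω* = 2/1.0253327 = 1.9505864 (Young).
At ω = 1.9505864 every |λ(B_ω)| = ω−1, so ρ_SOR = 0.9505864.
(0.9505864)^m ≤ 10^{−6}  ⇒  m·ln(0.9505864) ≤ −6·ln10  ⇒  m ≥ 272.623  ⇒  m = 273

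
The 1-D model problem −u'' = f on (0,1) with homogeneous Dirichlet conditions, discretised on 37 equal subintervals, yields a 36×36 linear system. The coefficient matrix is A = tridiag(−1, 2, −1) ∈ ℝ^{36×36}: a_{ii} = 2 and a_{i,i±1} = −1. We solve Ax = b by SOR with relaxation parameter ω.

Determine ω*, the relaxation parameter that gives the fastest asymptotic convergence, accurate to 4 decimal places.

ω* = 1.8436

n=36: λ(B_J) = 1 − λ(A)/2 = cos(kπ/37); k=1 gives ρ_J = 0.9964.
√(1−ρ_J²) simplifies to sin(π/37) = 0.08481.
ω* = 2/(1 + 0.08481) = 2/1.08481 = 1.8436.
ρ_SOR = ω* − 1 = 1.8436 − 1 = 0.8436.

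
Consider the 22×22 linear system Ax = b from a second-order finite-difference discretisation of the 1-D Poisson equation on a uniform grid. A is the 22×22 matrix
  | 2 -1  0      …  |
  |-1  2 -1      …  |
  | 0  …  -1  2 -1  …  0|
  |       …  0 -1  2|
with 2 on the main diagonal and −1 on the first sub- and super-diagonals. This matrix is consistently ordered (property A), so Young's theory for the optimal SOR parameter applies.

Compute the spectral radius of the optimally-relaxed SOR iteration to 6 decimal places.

[ρ_J] n=22: ρ(B_J) = cos(π/(n+1)) = cos(π/23) = 0.990686.
√(1−ρ_J²) simplifies to sin(π/23) = 0.1361666.
So ω* = 2/1.1361666 = 1.760305 (Young).
and ρ(B_{ω*}) = 1.760305 − 1 = 0.760305.

ρ_SOR = 0.760305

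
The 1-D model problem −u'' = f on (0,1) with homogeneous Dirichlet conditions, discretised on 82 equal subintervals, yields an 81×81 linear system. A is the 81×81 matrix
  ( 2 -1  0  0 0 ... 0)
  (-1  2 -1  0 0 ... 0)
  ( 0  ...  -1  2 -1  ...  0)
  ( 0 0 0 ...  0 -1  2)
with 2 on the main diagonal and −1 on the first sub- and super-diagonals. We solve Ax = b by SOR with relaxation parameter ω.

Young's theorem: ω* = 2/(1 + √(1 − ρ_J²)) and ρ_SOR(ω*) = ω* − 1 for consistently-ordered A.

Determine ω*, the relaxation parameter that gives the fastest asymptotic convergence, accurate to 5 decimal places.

With n=81, ρ(Jacobi) = cos(π/82) = 0.99927.
1 − cos²(π/82) = sin²(π/82) ⇒ √(1−ρ_J²) = sin(π/82) = 0.038303.
ω* = 2/(1 + 0.038303) = 2/1.038303 = 1.92622.
[ρ_SOR] ω* − 1 = 0.92622.

ω* = 1.92622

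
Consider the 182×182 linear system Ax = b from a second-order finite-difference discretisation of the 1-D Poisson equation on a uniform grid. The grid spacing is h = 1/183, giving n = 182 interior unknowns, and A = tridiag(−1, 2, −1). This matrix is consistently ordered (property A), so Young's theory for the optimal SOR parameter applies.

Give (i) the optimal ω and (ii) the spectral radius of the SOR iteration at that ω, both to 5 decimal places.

With n=182, ρ(Jacobi) = cos(π/183) = 0.99985.
1 − cos²(π/183) = sin²(π/183) ⇒ √(1−ρ_J²) = sin(π/183) = 0.017166.
[ω*] 2 ÷ (1 + 0.017166) = 2 ÷ 1.017166 = 1.96625.
ρ_SOR = ω* − 1 = 1.96625 − 1 = 0.96625.

ω* = 1.96625, ρ_SOR = 0.96625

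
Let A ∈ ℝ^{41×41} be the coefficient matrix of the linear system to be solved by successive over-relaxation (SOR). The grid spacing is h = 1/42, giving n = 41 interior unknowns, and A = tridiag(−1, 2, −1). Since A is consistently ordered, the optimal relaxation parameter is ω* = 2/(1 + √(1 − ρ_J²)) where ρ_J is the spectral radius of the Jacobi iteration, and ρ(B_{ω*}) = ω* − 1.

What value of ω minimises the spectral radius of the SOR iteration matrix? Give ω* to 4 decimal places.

ω* = 1.8609

B_J for the 41×41 system has eigenvalues cos(kπ/42); ρ_J = cos(π/42) = 0.9972.
√(1 − cos²(π/42)) = sin(π/42) ≈ 0.07473.
[ω*] 2 ÷ (1 + 0.07473) = 2 ÷ 1.07473 = 1.8609.
[ρ_SOR] ω* − 1 = 0.8609.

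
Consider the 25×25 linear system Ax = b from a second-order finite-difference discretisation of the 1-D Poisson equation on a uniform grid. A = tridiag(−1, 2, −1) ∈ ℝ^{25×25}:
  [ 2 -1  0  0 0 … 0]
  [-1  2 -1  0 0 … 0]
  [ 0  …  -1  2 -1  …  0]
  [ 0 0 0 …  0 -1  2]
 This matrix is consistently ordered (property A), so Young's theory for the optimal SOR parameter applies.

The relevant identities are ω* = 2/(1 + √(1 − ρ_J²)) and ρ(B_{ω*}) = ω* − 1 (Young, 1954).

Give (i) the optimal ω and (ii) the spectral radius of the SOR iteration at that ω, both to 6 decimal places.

ω* = 1.784859, ρ_SOR = 0.784859

With n=25, ρ(Jacobi) = cos(π/26) = 0.992709.
√(1−ρ_J²) simplifies to sin(π/26) = 0.1205367.
ω* = 2/(1 + 0.1205367) = 2/1.1205367 = 1.784859.
At ω = 1.784859 every |λ(B_ω)| = ω−1, so ρ_SOR = 0.784859.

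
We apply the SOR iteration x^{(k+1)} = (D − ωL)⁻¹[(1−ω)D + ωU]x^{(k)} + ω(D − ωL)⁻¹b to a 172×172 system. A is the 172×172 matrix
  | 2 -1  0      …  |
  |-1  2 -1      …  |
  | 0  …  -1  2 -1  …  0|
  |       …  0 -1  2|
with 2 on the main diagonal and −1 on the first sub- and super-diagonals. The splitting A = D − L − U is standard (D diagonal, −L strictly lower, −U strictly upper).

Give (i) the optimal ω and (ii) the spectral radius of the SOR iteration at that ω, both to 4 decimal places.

ω* = 1.9643, ρ_SOR = 0.9643

[ρ_J] n=172: ρ(B_J) = cos(π/(n+1)) = cos(π/173) = 0.9998.
√(1 − cos²(π/173)) = sin(π/173) ≈ 0.01816.
ω* = 2/(1+0.01816) = 1.9643
Hence ρ(B_{ω*}) = 1.9643 − 1 = 0.9643.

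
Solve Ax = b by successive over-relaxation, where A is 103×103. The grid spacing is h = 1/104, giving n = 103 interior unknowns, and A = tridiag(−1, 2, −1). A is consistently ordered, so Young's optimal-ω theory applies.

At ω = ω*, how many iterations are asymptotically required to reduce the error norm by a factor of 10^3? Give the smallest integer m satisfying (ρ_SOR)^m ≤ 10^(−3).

m = 115

[ρ_J] n=103: ρ(B_J) = cos(π/(n+1)) = cos(π/104) = 0.9995438.
√(1−ρ_J²) = |sin(π/104)| = 0.0302030
ω* = 2/(1+0.0302030) = 1.9413650
ρ_SOR = ω* − 1 = 1.9413650 − 1 = 0.9413650.
m ≥ 3·ln10 / (−ln 0.9413650) = 114.321; smallest integer m = 115.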